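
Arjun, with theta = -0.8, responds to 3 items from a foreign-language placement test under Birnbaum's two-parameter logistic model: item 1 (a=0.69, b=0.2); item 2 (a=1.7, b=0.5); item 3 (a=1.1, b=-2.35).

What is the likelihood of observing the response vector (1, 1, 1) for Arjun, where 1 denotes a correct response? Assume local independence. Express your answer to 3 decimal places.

P(theta) = 1 / (1 + exp(−a(theta − b)))
P_1 = 1/(1+e^{0.6900}) = 0.3340
P_2 = 1/(1+e^{2.2100}) = 0.0989
P_3 = 1/(1+e^{-1.7050}) = 0.8462
L = P_1 × P_2 × P_3 = 0.3340 × 0.0989 × 0.8462 = 0.02794

0.028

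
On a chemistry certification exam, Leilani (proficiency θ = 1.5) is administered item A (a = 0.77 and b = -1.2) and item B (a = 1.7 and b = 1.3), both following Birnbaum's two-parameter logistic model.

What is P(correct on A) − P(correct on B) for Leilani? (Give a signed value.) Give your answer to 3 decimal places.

P(θ) = 1 / (1 + exp(−a(θ − b)))
P_A = 0.8888
P_B = 0.5842
P_A − P_B = 0.3047

0.305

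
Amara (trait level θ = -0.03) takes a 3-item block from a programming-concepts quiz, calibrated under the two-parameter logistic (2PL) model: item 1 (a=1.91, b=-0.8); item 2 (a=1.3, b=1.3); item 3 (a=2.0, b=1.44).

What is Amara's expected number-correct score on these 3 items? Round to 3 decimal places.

1.014

P(θ) = 1 / (1 + exp(−a(θ − b)))
P_1 = 1/(1+e^{-1.4707}) = 0.8132
P_2 = 1/(1+e^{1.7290}) = 0.1507
P_3 = 1/(1+e^{2.9400}) = 0.0502
E[score] = 0.8132 + 0.1507 + 0.0502 = 1.0141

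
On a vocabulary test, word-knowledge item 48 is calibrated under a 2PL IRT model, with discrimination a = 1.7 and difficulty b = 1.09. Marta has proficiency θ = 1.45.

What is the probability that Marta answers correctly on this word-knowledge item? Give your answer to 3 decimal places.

0.648

P(θ) = 1 / (1 + exp(−a(θ − b)))
Exponent: 1.7 × (1.45 − 1.09) = 0.6120
1/(1 + e^{-0.6120}) = 0.6484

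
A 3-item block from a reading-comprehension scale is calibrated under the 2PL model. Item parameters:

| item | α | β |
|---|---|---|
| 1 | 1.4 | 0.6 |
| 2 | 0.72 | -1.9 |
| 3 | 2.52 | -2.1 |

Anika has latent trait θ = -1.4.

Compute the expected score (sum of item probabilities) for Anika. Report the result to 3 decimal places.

P(θ) = 1 / (1 + exp(−α(θ − β)))
P_1 = 1/(1+e^{2.8000}) = 0.0573
P_2 = 1/(1+e^{-0.3600}) = 0.5890
P_3 = 1/(1+e^{-1.7640}) = 0.8537
E[score] = 0.0573 + 0.5890 + 0.8537 = 1.5001

1.500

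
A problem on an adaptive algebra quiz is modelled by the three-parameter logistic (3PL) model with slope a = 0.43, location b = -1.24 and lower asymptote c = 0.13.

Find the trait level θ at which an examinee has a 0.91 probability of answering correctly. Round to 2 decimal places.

3.78

P(θ) = c + (1 − c) · 1 / (1 + exp(−a(θ − b)))
Remove guessing floor: (0.91 − 0.13)/(1 − 0.13) = 0.8966
logit = ln(0.8966/0.1034) = 2.1595
θ = b + logit/(a) = -1.24 + 2.1595/0.4300 = 3.7821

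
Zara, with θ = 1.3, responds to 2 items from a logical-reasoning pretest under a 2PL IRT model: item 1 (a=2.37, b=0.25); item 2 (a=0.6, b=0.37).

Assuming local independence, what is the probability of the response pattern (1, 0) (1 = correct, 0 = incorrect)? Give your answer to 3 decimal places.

P(θ) = 1 / (1 + exp(−a(θ − b)))
P_1 = 1/(1+e^{-2.4885}) = 0.9233
P_2 = 1/(1+e^{-0.5580}) = 0.6360
L = P_1 × (1−P_2) = 0.9233 × 0.3640 = 0.33610

0.336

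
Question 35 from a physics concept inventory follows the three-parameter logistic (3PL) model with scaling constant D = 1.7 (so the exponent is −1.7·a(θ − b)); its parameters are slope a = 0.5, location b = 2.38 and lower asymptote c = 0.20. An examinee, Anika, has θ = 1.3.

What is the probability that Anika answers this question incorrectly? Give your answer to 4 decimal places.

P(θ) = c + (1 − c) · 1 / (1 + exp(−D·a(θ − b)))
Exponent: 1.7 × 0.5 × (1.3 − 2.38) = -0.9180
1/(1 + e^{0.9180}) = 0.2854
P = 0.20 + 0.80 × 0.2854 = 0.4283
P(incorrect) = 1 − 0.4283 = 0.5717

0.5717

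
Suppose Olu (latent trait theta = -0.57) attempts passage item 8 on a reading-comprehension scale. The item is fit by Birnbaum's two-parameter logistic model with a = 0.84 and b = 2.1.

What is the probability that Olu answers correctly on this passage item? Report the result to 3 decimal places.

0.096

P(theta) = 1 / (1 + exp(−a(theta − b)))
Exponent: 0.84 × (-0.57 − 2.1) = -2.2428
1/(1 + e^{2.2428}) = 0.0960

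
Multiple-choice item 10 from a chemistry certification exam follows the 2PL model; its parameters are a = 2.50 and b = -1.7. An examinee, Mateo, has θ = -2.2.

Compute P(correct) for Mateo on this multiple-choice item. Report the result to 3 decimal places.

0.223

P(θ) = 1 / (1 + exp(−a(θ − b)))
Exponent: 2.50 × (-2.2 − (-1.7)) = -1.2500
1/(1 + e^{1.2500}) = 0.2227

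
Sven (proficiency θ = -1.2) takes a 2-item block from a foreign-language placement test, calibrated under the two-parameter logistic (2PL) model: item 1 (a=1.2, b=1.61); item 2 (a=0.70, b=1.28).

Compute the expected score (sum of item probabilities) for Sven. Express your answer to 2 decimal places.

P(θ) = 1 / (1 + exp(−a(θ − b)))
P_1 = 1/(1+e^{3.3720}) = 0.0332
P_2 = 1/(1+e^{1.7360}) = 0.1498
E[score] = 0.0332 + 0.1498 = 0.1830

0.18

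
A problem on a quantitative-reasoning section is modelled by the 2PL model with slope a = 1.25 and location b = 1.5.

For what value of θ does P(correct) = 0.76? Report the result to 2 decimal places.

2.42

P(θ) = 1 / (1 + exp(−a(θ − b)))
logit = ln(0.7600/0.2400) = 1.1527
θ = b + logit/(a) = 1.5 + 1.1527/1.2500 = 2.4221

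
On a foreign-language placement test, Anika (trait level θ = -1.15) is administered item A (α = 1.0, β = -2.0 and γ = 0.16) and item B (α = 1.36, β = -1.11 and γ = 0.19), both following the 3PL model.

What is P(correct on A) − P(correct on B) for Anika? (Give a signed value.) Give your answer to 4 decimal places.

P(θ) = γ + (1 − γ) · 1 / (1 + exp(−α(θ − β)))
P_A = 0.7485
P_B = 0.5840
P_A − P_B = 0.1645

0.1645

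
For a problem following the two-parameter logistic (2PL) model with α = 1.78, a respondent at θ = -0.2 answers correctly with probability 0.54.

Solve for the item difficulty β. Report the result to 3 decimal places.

-0.290

P(θ) = 1 / (1 + exp(−α(θ − β)))
logit(0.54) = ln(0.54/0.46) = 0.1603
β = θ − logit/(α) = -0.2 − 0.1603/1.7800 = -0.2901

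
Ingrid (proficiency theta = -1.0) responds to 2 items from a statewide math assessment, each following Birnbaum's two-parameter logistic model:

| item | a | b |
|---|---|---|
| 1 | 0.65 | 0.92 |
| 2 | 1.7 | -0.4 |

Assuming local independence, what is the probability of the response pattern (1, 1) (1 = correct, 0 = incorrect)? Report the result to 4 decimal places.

0.0591

P(theta) = 1 / (1 + exp(−a(theta − b)))
P_1 = 1/(1+e^{1.2480}) = 0.2230
P_2 = 1/(1+e^{1.0200}) = 0.2650
L = P_1 × P_2 = 0.2230 × 0.2650 = 0.05911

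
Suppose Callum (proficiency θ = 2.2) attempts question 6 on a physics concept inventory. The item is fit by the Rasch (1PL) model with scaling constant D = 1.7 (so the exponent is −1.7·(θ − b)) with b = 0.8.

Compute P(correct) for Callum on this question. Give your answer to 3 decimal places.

0.915

P(θ) = 1 / (1 + exp(−D·(θ − b)))
Exponent: 1.7 × (2.2 − 0.8) = 2.3800
1/(1 + e^{-2.3800}) = 0.9153
P = 0.9153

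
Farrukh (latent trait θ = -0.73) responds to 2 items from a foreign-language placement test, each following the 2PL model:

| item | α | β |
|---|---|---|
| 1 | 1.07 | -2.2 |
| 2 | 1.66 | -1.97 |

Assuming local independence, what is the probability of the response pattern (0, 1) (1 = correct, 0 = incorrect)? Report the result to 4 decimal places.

0.1524

P(θ) = 1 / (1 + exp(−α(θ − β)))
P_1 = 1/(1+e^{-1.5729}) = 0.8282
P_2 = 1/(1+e^{-2.0584}) = 0.8868
L = (1−P_1) × P_2 = 0.1718 × 0.8868 = 0.15235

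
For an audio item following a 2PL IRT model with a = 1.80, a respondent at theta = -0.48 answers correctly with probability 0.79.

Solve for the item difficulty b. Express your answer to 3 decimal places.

P(theta) = 1 / (1 + exp(−a(theta − b)))
logit(0.79) = ln(0.79/0.21) = 1.3249
b = theta − logit/(a) = -0.48 − 1.3249/1.8000 = -1.2161

-1.216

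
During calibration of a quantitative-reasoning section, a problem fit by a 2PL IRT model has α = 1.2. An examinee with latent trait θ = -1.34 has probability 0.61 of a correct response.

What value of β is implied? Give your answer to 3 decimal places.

P(θ) = 1 / (1 + exp(−α(θ − β)))
logit(0.61) = ln(0.61/0.39) = 0.4473
β = θ − logit/(α) = -1.34 − 0.4473/1.2000 = -1.7128

-1.713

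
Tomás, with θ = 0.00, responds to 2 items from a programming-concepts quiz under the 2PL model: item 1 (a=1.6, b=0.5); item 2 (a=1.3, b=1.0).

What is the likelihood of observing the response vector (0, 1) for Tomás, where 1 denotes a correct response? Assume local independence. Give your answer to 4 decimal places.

0.1478

P(θ) = 1 / (1 + exp(−a(θ − b)))
P_1 = 1/(1+e^{0.8000}) = 0.3100
P_2 = 1/(1+e^{1.3000}) = 0.2142
L = (1−P_1) × P_2 = 0.6900 × 0.2142 = 0.14777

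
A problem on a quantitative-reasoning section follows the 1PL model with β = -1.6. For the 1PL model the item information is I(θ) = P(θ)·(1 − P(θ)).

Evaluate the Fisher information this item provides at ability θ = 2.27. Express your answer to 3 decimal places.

P = 1/(1+e^{-3.8700}) = 0.9796
P(1−P) = 0.9796 × 0.0204 = 0.0200
I = P(1−P) = 0.02001

0.020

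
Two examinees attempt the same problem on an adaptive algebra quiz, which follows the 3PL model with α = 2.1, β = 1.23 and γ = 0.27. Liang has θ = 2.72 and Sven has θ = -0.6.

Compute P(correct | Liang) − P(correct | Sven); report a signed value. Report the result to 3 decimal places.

P(θ) = γ + (1 − γ) · 1 / (1 + exp(−α(θ − β)))
P(Liang) = 0.9694  [exponent 3.1290]
P(Sven) = 0.2853  [exponent -3.8430]
Difference = 0.9694 − 0.2853 = 0.6841

0.684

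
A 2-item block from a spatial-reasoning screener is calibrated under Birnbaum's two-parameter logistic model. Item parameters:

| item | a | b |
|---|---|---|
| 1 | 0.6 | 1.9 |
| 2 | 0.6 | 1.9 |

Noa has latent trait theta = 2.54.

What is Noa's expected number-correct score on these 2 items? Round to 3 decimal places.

1.190

P(theta) = 1 / (1 + exp(−a(theta − b)))
P_1 = 1/(1+e^{-0.3840}) = 0.5948
P_2 = 1/(1+e^{-0.3840}) = 0.5948
E[score] = 0.5948 + 0.5948 = 1.1897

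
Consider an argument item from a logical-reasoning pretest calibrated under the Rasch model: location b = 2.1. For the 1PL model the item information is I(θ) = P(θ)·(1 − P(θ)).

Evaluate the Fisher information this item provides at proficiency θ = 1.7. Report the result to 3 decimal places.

P = 1/(1+e^{0.4000}) = 0.4013
P(1−P) = 0.4013 × 0.5987 = 0.2403
I = P(1−P) = 0.24026

0.240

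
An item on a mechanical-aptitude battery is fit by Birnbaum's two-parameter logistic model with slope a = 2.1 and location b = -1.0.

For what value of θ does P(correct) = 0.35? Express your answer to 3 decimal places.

-1.295

P(θ) = 1 / (1 + exp(−a(θ − b)))
logit = ln(0.3500/0.6500) = -0.6190
θ = b + logit/(a) = -1.0 + (-0.6190)/2.1000 = -1.2948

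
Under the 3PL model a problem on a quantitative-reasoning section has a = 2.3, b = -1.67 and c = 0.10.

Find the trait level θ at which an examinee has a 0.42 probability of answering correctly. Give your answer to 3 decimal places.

-1.929

P(θ) = c + (1 − c) · 1 / (1 + exp(−a(θ − b)))
Remove guessing floor: (0.42 − 0.10)/(1 − 0.10) = 0.3556
logit = ln(0.3556/0.6444) = -0.5947
θ = b + logit/(a) = -1.67 + (-0.5947)/2.3000 = -1.9286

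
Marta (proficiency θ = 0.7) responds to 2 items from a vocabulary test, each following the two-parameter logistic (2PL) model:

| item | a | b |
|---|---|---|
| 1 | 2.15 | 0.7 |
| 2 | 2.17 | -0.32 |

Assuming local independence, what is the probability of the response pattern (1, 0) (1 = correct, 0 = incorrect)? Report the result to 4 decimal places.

P(θ) = 1 / (1 + exp(−a(θ − b)))
P_1 = 1/(1+e^{0.0000}) = 0.5000
P_2 = 1/(1+e^{-2.2134}) = 0.9014
L = P_1 × (1−P_2) = 0.5000 × 0.0986 = 0.04928

0.0493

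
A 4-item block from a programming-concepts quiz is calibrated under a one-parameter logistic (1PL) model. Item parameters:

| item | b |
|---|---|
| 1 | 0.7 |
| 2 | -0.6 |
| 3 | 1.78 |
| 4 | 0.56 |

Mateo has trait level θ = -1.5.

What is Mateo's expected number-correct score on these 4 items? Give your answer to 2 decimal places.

P(θ) = 1 / (1 + exp(−(θ − b)))
P_1 = 1/(1+e^{2.2000}) = 0.0998
P_2 = 1/(1+e^{0.9000}) = 0.2891
P_3 = 1/(1+e^{3.2800}) = 0.0363
P_4 = 1/(1+e^{2.0600}) = 0.1130
E[score] = 0.0998 + 0.2891 + 0.0363 + 0.1130 = 0.5381

0.54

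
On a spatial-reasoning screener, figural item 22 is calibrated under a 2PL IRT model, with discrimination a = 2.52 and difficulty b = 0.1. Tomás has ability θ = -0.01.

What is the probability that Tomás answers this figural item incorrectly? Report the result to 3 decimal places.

0.569

P(θ) = 1 / (1 + exp(−a(θ − b)))
Exponent: 2.52 × (-0.01 − 0.1) = -0.2772
1/(1 + e^{0.2772}) = 0.4311
P(incorrect) = 1 − 0.4311 = 0.5689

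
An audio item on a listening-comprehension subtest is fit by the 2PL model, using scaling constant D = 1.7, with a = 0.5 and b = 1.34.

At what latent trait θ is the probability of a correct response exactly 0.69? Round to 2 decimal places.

P(θ) = 1 / (1 + exp(−D·a(θ − b)))
logit = ln(0.6900/0.3100) = 0.8001
θ = b + logit/(1.7·a) = 1.34 + 0.8001/0.8500 = 2.2813

2.28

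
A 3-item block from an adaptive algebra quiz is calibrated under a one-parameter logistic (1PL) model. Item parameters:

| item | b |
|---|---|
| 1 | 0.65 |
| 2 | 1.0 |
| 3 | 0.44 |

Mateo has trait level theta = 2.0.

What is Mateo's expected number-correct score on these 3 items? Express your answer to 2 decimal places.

2.35

P(theta) = 1 / (1 + exp(−(theta − b)))
P_1 = 1/(1+e^{-1.3500}) = 0.7941
P_2 = 1/(1+e^{-1.0000}) = 0.7311
P_3 = 1/(1+e^{-1.5600}) = 0.8264
E[score] = 0.7941 + 0.7311 + 0.8264 = 2.3515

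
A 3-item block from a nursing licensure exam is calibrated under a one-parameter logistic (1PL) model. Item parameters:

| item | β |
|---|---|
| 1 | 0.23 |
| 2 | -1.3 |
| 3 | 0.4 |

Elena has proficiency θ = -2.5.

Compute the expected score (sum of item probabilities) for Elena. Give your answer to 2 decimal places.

P(θ) = 1 / (1 + exp(−(θ − β)))
P_1 = 1/(1+e^{2.7300}) = 0.0612
P_2 = 1/(1+e^{1.2000}) = 0.2315
P_3 = 1/(1+e^{2.9000}) = 0.0522
E[score] = 0.0612 + 0.2315 + 0.0522 = 0.3449

0.34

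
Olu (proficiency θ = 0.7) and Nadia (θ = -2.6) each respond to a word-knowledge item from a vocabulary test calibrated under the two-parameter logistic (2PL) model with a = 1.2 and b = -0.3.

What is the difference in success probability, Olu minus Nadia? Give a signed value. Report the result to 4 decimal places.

0.7090

P(θ) = 1 / (1 + exp(−a(θ − b)))
P(Olu) = 0.7685  [exponent 1.2000]
P(Nadia) = 0.0595  [exponent -2.7600]
Difference = 0.7685 − 0.0595 = 0.7090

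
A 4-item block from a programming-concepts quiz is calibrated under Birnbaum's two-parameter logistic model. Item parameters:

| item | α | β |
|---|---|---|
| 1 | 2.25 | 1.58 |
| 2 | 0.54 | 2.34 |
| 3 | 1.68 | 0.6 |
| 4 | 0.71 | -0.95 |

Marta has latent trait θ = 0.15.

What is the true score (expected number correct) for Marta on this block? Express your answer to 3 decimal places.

1.279

P(θ) = 1 / (1 + exp(−α(θ − β)))
P_1 = 1/(1+e^{3.2175}) = 0.0385
P_2 = 1/(1+e^{1.1826}) = 0.2346
P_3 = 1/(1+e^{0.7560}) = 0.3195
P_4 = 1/(1+e^{-0.7810}) = 0.6859
E[score] = 0.0385 + 0.2346 + 0.3195 + 0.6859 = 1.2785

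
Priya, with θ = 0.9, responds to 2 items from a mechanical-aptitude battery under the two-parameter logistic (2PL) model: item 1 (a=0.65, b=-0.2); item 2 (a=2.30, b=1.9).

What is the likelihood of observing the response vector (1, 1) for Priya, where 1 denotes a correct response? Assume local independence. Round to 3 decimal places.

P(θ) = 1 / (1 + exp(−a(θ − b)))
P_1 = 1/(1+e^{-0.7150}) = 0.6715
P_2 = 1/(1+e^{2.3000}) = 0.0911
L = P_1 × P_2 = 0.6715 × 0.0911 = 0.06119

0.061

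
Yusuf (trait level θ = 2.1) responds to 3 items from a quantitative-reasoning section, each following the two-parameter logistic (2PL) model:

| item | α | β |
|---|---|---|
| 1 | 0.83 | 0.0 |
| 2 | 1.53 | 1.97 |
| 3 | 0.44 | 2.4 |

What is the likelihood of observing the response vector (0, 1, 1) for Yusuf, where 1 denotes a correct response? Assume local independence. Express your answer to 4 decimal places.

0.0382

P(θ) = 1 / (1 + exp(−α(θ − β)))
P_1 = 1/(1+e^{-1.7430}) = 0.8511
P_2 = 1/(1+e^{-0.1989}) = 0.5496
P_3 = 1/(1+e^{0.1320}) = 0.4670
L = (1−P_1) × P_2 × P_3 = 0.1489 × 0.5496 × 0.4670 = 0.03823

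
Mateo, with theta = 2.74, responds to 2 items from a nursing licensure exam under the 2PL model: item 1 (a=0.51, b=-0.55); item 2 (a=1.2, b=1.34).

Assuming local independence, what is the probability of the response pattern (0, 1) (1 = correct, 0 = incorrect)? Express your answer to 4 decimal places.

P(theta) = 1 / (1 + exp(−a(theta − b)))
P_1 = 1/(1+e^{-1.6779}) = 0.8426
P_2 = 1/(1+e^{-1.6800}) = 0.8429
L = (1−P_1) × P_2 = 0.1574 × 0.8429 = 0.13265

0.1327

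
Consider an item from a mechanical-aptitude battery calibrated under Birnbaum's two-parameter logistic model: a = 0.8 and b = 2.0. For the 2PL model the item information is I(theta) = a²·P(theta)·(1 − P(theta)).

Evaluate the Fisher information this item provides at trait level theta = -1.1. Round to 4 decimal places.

P = 1/(1+e^{2.4800}) = 0.0773
P(1−P) = 0.0773 × 0.9227 = 0.0713
I = a² × P(1−P) = 0.8² × 0.0713 = 0.04563

0.0456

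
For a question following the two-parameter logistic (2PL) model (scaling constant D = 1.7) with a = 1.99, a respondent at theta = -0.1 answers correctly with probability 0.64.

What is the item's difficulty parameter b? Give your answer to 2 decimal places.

P(theta) = 1 / (1 + exp(−D·a(theta − b)))
logit(0.64) = ln(0.64/0.36) = 0.5754
b = theta − logit/(1.7·a) = -0.1 − 0.5754/3.3830 = -0.2701

-0.27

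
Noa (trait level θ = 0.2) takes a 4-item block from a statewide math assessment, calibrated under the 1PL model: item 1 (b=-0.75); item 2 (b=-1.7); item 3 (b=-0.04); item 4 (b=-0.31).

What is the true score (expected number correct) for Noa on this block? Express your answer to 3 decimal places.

2.776

P(θ) = 1 / (1 + exp(−(θ − b)))
P_1 = 1/(1+e^{-0.9500}) = 0.7211
P_2 = 1/(1+e^{-1.9000}) = 0.8699
P_3 = 1/(1+e^{-0.2400}) = 0.5597
P_4 = 1/(1+e^{-0.5100}) = 0.6248
E[score] = 0.7211 + 0.8699 + 0.5597 + 0.6248 = 2.7755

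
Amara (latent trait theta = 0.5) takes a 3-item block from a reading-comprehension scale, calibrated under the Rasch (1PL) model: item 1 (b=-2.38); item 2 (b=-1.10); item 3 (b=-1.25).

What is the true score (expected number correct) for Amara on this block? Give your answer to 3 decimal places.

2.631

P(theta) = 1 / (1 + exp(−(theta − b)))
P_1 = 1/(1+e^{-2.8800}) = 0.9468
P_2 = 1/(1+e^{-1.6000}) = 0.8320
P_3 = 1/(1+e^{-1.7500}) = 0.8520
E[score] = 0.9468 + 0.8320 + 0.8520 = 2.6308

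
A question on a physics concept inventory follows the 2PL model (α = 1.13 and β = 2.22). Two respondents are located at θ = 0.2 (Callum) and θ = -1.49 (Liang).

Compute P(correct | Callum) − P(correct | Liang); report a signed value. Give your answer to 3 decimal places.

P(θ) = 1 / (1 + exp(−α(θ − β)))
P(Callum) = 0.0926  [exponent -2.2826]
P(Liang) = 0.0149  [exponent -4.1923]
Difference = 0.0926 − 0.0149 = 0.0777

0.078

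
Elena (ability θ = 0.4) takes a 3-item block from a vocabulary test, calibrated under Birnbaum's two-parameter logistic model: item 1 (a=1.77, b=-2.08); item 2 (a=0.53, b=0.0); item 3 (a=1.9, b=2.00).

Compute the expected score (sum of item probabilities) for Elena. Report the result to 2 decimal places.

P(θ) = 1 / (1 + exp(−a(θ − b)))
P_1 = 1/(1+e^{-4.3896}) = 0.9877
P_2 = 1/(1+e^{-0.2120}) = 0.5528
P_3 = 1/(1+e^{3.0400}) = 0.0457
E[score] = 0.9877 + 0.5528 + 0.0457 = 1.5862

1.59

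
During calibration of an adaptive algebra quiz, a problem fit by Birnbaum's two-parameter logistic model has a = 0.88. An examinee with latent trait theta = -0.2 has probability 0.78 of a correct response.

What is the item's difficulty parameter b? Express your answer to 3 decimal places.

P(theta) = 1 / (1 + exp(−a(theta − b)))
logit(0.78) = ln(0.78/0.22) = 1.2657
b = theta − logit/(a) = -0.2 − 1.2657/0.8800 = -1.6383

-1.638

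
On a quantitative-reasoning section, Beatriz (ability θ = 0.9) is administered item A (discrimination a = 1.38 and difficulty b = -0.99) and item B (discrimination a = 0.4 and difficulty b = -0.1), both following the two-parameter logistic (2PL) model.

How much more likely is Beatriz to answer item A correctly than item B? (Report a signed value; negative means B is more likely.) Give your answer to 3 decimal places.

0.333

P(θ) = 1 / (1 + exp(−a(θ − b)))
P_A = 0.9314
P_B = 0.5987
P_A − P_B = 0.3327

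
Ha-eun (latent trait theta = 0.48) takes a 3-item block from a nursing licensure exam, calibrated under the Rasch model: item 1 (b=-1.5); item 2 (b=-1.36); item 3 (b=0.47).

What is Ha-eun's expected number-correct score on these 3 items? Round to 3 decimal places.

P(theta) = 1 / (1 + exp(−(theta − b)))
P_1 = 1/(1+e^{-1.9800}) = 0.8787
P_2 = 1/(1+e^{-1.8400}) = 0.8629
P_3 = 1/(1+e^{-0.0100}) = 0.5025
E[score] = 0.8787 + 0.8629 + 0.5025 = 2.2441

2.244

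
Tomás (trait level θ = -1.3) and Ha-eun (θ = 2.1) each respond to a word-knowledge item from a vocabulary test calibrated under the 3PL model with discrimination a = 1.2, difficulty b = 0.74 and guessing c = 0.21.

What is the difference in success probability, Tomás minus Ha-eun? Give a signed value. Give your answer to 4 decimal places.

P(θ) = c + (1 − c) · 1 / (1 + exp(−a(θ − b)))
P(Tomás) = 0.2729  [exponent -2.4480]
P(Ha-eun) = 0.8708  [exponent 1.6320]
Difference = 0.2729 − 0.8708 = -0.5979

-0.5979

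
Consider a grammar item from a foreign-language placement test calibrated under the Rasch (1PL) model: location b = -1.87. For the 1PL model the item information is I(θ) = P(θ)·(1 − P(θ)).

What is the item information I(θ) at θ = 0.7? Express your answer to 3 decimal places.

0.066

P = 1/(1+e^{-2.5700}) = 0.9289
P(1−P) = 0.9289 × 0.0711 = 0.0660
I = P(1−P) = 0.06604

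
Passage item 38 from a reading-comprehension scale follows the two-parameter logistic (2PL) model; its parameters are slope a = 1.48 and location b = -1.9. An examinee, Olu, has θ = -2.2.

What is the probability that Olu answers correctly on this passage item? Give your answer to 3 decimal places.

P(θ) = 1 / (1 + exp(−a(θ − b)))
Exponent: 1.48 × (-2.2 − (-1.9)) = -0.4440
1/(1 + e^{0.4440}) = 0.3908

0.391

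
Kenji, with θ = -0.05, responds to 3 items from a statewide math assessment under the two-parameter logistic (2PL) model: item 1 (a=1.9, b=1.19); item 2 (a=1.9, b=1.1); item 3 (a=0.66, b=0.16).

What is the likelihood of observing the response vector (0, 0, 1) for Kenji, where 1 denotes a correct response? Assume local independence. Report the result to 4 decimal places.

0.3821

P(θ) = 1 / (1 + exp(−a(θ − b)))
P_1 = 1/(1+e^{2.3560}) = 0.0866
P_2 = 1/(1+e^{2.1850}) = 0.1011
P_3 = 1/(1+e^{0.1386}) = 0.4654
L = (1−P_1) × (1−P_2) × P_3 = 0.9134 × 0.8989 × 0.4654 = 0.38213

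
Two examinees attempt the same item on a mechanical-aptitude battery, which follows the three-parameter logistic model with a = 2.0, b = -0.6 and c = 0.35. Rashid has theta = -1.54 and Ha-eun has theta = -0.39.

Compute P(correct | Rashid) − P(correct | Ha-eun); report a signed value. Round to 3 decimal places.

-0.306

P(theta) = c + (1 − c) · 1 / (1 + exp(−a(theta − b)))
P(Rashid) = 0.4361  [exponent -1.8800]
P(Ha-eun) = 0.7423  [exponent 0.4200]
Difference = 0.4361 − 0.7423 = -0.3062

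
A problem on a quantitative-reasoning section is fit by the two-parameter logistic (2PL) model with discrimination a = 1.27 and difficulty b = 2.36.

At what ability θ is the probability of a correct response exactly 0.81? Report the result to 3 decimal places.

P(θ) = 1 / (1 + exp(−a(θ − b)))
logit = ln(0.8100/0.1900) = 1.4500
θ = b + logit/(a) = 2.36 + 1.4500/1.2700 = 3.5017

3.502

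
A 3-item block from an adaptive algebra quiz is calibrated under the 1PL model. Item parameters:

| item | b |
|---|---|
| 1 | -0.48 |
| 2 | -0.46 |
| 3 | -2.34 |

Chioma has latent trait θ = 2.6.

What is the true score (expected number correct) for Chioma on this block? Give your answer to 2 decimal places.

2.90

P(θ) = 1 / (1 + exp(−(θ − b)))
P_1 = 1/(1+e^{-3.0800}) = 0.9561
P_2 = 1/(1+e^{-3.0600}) = 0.9552
P_3 = 1/(1+e^{-4.9400}) = 0.9929
E[score] = 0.9561 + 0.9552 + 0.9929 = 2.9042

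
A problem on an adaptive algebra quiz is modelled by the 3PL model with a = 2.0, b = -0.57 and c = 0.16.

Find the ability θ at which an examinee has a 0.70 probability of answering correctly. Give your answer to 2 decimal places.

-0.28

P(θ) = c + (1 − c) · 1 / (1 + exp(−a(θ − b)))
Remove guessing floor: (0.70 − 0.16)/(1 − 0.16) = 0.6429
logit = ln(0.6429/0.3571) = 0.5878
θ = b + logit/(a) = -0.57 + 0.5878/2.0000 = -0.2761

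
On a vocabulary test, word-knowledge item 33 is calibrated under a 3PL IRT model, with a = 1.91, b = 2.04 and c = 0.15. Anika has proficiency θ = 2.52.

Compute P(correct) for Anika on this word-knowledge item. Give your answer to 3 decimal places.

0.757

P(θ) = c + (1 − c) · 1 / (1 + exp(−a(θ − b)))
Exponent: 1.91 × (2.52 − 2.04) = 0.9168
1/(1 + e^{-0.9168}) = 0.7144
P = 0.15 + 0.85 × 0.7144 = 0.7572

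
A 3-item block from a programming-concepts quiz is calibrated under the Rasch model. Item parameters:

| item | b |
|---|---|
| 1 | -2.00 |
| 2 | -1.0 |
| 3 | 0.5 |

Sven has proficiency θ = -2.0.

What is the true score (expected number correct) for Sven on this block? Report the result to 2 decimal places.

0.84

P(θ) = 1 / (1 + exp(−(θ − b)))
P_1 = 1/(1+e^{0.0000}) = 0.5000
P_2 = 1/(1+e^{1.0000}) = 0.2689
P_3 = 1/(1+e^{2.5000}) = 0.0759
E[score] = 0.5000 + 0.2689 + 0.0759 = 0.8448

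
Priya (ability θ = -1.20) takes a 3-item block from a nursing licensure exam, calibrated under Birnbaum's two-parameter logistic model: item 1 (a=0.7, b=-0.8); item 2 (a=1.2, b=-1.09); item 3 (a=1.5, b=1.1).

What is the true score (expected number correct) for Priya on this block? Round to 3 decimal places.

P(θ) = 1 / (1 + exp(−a(θ − b)))
P_1 = 1/(1+e^{0.2800}) = 0.4305
P_2 = 1/(1+e^{0.1320}) = 0.4670
P_3 = 1/(1+e^{3.4500}) = 0.0308
E[score] = 0.4305 + 0.4670 + 0.0308 = 0.9283

0.928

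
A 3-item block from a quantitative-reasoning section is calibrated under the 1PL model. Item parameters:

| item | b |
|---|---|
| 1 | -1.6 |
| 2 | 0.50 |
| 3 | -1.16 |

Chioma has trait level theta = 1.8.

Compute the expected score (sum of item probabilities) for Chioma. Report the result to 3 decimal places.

P(theta) = 1 / (1 + exp(−(theta − b)))
P_1 = 1/(1+e^{-3.4000}) = 0.9677
P_2 = 1/(1+e^{-1.3000}) = 0.7858
P_3 = 1/(1+e^{-2.9600}) = 0.9507
E[score] = 0.9677 + 0.7858 + 0.9507 = 2.7043

2.704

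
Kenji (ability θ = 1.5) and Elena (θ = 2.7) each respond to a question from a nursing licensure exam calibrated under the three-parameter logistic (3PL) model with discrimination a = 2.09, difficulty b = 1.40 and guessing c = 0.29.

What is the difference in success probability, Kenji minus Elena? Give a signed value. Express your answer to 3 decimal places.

-0.274

P(θ) = c + (1 − c) · 1 / (1 + exp(−a(θ − b)))
P(Kenji) = 0.6820  [exponent 0.2090]
P(Elena) = 0.9560  [exponent 2.7170]
Difference = 0.6820 − 0.9560 = -0.2740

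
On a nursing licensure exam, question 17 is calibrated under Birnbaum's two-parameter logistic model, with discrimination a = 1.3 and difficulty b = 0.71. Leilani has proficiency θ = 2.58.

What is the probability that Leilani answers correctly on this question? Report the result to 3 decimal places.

P(θ) = 1 / (1 + exp(−a(θ − b)))
Exponent: 1.3 × (2.58 − 0.71) = 2.4310
1/(1 + e^{-2.4310}) = 0.9192

0.919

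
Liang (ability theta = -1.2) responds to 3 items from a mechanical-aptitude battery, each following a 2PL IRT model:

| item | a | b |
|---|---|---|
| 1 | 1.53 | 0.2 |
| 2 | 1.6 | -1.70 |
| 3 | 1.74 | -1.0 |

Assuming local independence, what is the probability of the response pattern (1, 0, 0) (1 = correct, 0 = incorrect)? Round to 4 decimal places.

0.0191

P(theta) = 1 / (1 + exp(−a(theta − b)))
P_1 = 1/(1+e^{2.1420}) = 0.1051
P_2 = 1/(1+e^{-0.8000}) = 0.6900
P_3 = 1/(1+e^{0.3480}) = 0.4139
L = P_1 × (1−P_2) × (1−P_3) = 0.1051 × 0.3100 × 0.5861 = 0.01909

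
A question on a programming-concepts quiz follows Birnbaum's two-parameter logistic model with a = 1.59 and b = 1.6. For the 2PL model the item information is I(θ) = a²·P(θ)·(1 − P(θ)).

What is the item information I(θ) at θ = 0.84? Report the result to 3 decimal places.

0.448

P = 1/(1+e^{1.2084}) = 0.2300
P(1−P) = 0.2300 × 0.7700 = 0.1771
I = a² × P(1−P) = 1.59² × 0.1771 = 0.44771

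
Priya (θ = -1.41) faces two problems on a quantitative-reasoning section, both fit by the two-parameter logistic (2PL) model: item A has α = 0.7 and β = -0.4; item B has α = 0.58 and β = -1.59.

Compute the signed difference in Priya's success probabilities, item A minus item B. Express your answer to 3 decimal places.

P(θ) = 1 / (1 + exp(−α(θ − β)))
P_A = 0.3303
P_B = 0.5261
P_A − P_B = -0.1958

-0.196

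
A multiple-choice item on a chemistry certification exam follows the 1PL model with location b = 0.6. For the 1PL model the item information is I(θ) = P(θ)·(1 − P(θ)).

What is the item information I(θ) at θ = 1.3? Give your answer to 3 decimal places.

P = 1/(1+e^{-0.7000}) = 0.6682
P(1−P) = 0.6682 × 0.3318 = 0.2217
I = P(1−P) = 0.22171

0.222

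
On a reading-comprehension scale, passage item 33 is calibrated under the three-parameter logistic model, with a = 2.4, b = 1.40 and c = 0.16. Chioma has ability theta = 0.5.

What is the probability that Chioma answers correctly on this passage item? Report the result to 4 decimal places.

P(theta) = c + (1 − c) · 1 / (1 + exp(−a(theta − b)))
Exponent: 2.4 × (0.5 − 1.40) = -2.1600
1/(1 + e^{2.1600}) = 0.1034
P = 0.16 + 0.84 × 0.1034 = 0.2469

0.2469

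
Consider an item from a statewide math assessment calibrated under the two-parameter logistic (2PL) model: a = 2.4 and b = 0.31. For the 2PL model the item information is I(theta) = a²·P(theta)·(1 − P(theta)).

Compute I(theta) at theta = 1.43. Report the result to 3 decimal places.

P = 1/(1+e^{-2.6880}) = 0.9363
P(1−P) = 0.9363 × 0.0637 = 0.0596
I = a² × P(1−P) = 2.4² × 0.0596 = 0.34347

0.343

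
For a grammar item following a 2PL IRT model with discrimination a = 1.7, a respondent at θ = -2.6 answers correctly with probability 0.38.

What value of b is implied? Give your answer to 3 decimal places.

P(θ) = 1 / (1 + exp(−a(θ − b)))
logit(0.38) = ln(0.38/0.62) = -0.4895
b = θ − logit/(a) = -2.6 − (-0.4895)/1.7000 = -2.3120

-2.312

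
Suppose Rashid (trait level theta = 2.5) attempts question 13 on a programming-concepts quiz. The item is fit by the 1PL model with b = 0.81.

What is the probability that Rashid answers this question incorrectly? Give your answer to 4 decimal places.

0.1558

P(theta) = 1 / (1 + exp(−(theta − b)))
Exponent: (2.5 − 0.81) = 1.6900
1/(1 + e^{-1.6900}) = 0.8442
P = 0.8442
P(incorrect) = 1 − 0.8442 = 0.1558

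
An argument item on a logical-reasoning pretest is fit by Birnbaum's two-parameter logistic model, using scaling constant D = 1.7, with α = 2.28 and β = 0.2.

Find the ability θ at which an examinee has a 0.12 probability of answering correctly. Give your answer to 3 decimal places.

P(θ) = 1 / (1 + exp(−D·α(θ − β)))
logit = ln(0.1200/0.8800) = -1.9924
θ = β + logit/(1.7·α) = 0.2 + (-1.9924)/3.8760 = -0.3140

-0.314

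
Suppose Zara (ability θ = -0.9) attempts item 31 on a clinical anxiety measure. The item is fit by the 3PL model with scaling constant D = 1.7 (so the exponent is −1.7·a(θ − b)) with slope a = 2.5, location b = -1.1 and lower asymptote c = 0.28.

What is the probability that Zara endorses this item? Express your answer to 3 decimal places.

P(θ) = c + (1 − c) · 1 / (1 + exp(−D·a(θ − b)))
Exponent: 1.7 × 2.5 × (-0.9 − (-1.1)) = 0.8500
1/(1 + e^{-0.8500}) = 0.7006
P = 0.28 + 0.72 × 0.7006 = 0.7844

0.784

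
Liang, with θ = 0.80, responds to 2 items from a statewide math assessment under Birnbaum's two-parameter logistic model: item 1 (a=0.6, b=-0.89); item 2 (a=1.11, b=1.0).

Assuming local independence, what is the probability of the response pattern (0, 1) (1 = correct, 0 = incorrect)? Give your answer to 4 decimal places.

0.1184

P(θ) = 1 / (1 + exp(−a(θ − b)))
P_1 = 1/(1+e^{-1.0140}) = 0.7338
P_2 = 1/(1+e^{0.2220}) = 0.4447
L = (1−P_1) × P_2 = 0.2662 × 0.4447 = 0.11839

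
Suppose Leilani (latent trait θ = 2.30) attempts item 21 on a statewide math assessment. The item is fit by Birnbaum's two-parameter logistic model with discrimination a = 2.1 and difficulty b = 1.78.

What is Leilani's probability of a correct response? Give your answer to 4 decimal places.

P(θ) = 1 / (1 + exp(−a(θ − b)))
Exponent: 2.1 × (2.30 − 1.78) = 1.0920
1/(1 + e^{-1.0920}) = 0.7488

0.7488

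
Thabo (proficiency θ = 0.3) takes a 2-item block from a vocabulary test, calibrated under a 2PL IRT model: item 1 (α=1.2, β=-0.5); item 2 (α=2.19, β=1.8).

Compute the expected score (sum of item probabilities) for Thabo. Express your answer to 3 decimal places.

0.759

P(θ) = 1 / (1 + exp(−α(θ − β)))
P_1 = 1/(1+e^{-0.9600}) = 0.7231
P_2 = 1/(1+e^{3.2850}) = 0.0361
E[score] = 0.7231 + 0.0361 = 0.7592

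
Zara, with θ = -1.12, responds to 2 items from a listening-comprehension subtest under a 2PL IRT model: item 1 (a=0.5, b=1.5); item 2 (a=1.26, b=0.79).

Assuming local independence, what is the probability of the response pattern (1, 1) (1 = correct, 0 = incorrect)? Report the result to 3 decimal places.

0.018

P(θ) = 1 / (1 + exp(−a(θ − b)))
P_1 = 1/(1+e^{1.3100}) = 0.2125
P_2 = 1/(1+e^{2.4066}) = 0.0827
L = P_1 × P_2 = 0.2125 × 0.0827 = 0.01757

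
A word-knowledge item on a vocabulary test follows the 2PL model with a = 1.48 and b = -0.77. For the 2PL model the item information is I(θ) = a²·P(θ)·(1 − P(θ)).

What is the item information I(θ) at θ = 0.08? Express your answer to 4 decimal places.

P = 1/(1+e^{-1.2580}) = 0.7787
P(1−P) = 0.7787 × 0.2213 = 0.1723
I = a² × P(1−P) = 1.48² × 0.1723 = 0.37749

0.3775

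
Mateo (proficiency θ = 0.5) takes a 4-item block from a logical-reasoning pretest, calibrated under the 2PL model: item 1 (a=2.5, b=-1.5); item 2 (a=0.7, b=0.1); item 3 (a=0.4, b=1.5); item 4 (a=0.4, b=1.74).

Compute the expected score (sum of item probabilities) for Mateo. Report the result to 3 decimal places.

2.343

P(θ) = 1 / (1 + exp(−a(θ − b)))
P_1 = 1/(1+e^{-5.0000}) = 0.9933
P_2 = 1/(1+e^{-0.2800}) = 0.5695
P_3 = 1/(1+e^{0.4000}) = 0.4013
P_4 = 1/(1+e^{0.4960}) = 0.3785
E[score] = 0.9933 + 0.5695 + 0.4013 + 0.3785 = 2.3426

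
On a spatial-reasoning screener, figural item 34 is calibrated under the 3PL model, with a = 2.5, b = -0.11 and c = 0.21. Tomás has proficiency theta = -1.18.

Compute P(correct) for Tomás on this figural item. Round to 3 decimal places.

0.261

P(theta) = c + (1 − c) · 1 / (1 + exp(−a(theta − b)))
Exponent: 2.5 × (-1.18 − (-0.11)) = -2.6750
1/(1 + e^{2.6750}) = 0.0645
P = 0.21 + 0.79 × 0.0645 = 0.2609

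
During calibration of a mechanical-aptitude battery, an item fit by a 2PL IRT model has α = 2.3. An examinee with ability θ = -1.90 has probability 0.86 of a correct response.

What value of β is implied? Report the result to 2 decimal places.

P(θ) = 1 / (1 + exp(−α(θ − β)))
logit(0.86) = ln(0.86/0.14) = 1.8153
β = θ − logit/(α) = -1.90 − 1.8153/2.3000 = -2.6893

-2.69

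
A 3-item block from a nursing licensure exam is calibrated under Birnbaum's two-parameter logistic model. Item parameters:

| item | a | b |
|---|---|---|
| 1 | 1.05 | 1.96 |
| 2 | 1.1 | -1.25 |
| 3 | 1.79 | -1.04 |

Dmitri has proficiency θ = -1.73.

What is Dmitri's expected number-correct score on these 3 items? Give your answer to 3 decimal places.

P(θ) = 1 / (1 + exp(−a(θ − b)))
P_1 = 1/(1+e^{3.8745}) = 0.0203
P_2 = 1/(1+e^{0.5280}) = 0.3710
P_3 = 1/(1+e^{1.2351}) = 0.2253
E[score] = 0.0203 + 0.3710 + 0.2253 = 0.6166

0.617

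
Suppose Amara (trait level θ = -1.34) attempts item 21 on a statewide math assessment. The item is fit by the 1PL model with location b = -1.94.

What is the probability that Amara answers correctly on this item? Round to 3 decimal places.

P(θ) = 1 / (1 + exp(−(θ − b)))
Exponent: (-1.34 − (-1.94)) = 0.6000
1/(1 + e^{-0.6000}) = 0.6457
P = 0.6457

0.646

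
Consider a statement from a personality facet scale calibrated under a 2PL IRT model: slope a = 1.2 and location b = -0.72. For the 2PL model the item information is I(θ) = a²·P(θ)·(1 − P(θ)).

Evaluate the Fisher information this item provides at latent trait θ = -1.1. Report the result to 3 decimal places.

P = 1/(1+e^{0.4560}) = 0.3879
P(1−P) = 0.3879 × 0.6121 = 0.2374
I = a² × P(1−P) = 1.2² × 0.2374 = 0.34192

0.342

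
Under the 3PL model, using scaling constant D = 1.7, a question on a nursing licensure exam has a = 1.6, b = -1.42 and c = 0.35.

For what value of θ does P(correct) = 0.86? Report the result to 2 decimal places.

-0.94

P(θ) = c + (1 − c) · 1 / (1 + exp(−D·a(θ − b)))
Remove guessing floor: (0.86 − 0.35)/(1 − 0.35) = 0.7846
logit = ln(0.7846/0.2154) = 1.2928
θ = b + logit/(1.7·a) = -1.42 + 1.2928/2.7200 = -0.9447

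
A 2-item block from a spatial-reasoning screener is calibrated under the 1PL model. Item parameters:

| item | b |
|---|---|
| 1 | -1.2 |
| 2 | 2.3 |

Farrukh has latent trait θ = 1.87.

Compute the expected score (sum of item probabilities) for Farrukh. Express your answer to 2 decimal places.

P(θ) = 1 / (1 + exp(−(θ − b)))
P_1 = 1/(1+e^{-3.0700}) = 0.9556
P_2 = 1/(1+e^{0.4300}) = 0.3941
E[score] = 0.9556 + 0.3941 = 1.3498

1.35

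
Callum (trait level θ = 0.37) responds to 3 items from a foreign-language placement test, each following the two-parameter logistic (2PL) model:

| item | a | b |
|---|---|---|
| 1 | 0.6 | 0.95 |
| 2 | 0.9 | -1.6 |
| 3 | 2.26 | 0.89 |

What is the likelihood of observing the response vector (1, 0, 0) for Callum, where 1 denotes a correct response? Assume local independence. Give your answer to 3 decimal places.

0.046

P(θ) = 1 / (1 + exp(−a(θ − b)))
P_1 = 1/(1+e^{0.3480}) = 0.4139
P_2 = 1/(1+e^{-1.7730}) = 0.8548
P_3 = 1/(1+e^{1.1752}) = 0.2359
L = P_1 × (1−P_2) × (1−P_3) = 0.4139 × 0.1452 × 0.7641 = 0.04591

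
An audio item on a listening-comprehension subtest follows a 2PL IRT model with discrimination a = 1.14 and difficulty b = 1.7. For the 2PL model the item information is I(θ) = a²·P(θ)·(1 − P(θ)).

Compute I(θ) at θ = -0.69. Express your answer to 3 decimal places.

0.075

P = 1/(1+e^{2.7246}) = 0.0615
P(1−P) = 0.0615 × 0.9385 = 0.0578
I = a² × P(1−P) = 1.14² × 0.0578 = 0.07505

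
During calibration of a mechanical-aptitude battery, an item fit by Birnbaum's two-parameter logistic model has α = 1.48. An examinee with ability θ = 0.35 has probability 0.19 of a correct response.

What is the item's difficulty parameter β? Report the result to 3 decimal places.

P(θ) = 1 / (1 + exp(−α(θ − β)))
logit(0.19) = ln(0.19/0.81) = -1.4500
β = θ − logit/(α) = 0.35 − (-1.4500)/1.4800 = 1.3297

1.330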